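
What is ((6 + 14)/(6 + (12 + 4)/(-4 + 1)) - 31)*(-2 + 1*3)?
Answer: -1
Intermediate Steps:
((6 + 14)/(6 + (12 + 4)/(-4 + 1)) - 31)*(-2 + 1*3) = (20/(6 + 16/(-3)) - 31)*(-2 + 3) = (20/(6 + 16*(-⅓)) - 31)*1 = (20/(6 - 16/3) - 31)*1 = (20/(⅔) - 31)*1 = (20*(3/2) - 31)*1 = (30 - 31)*1 = -1*1 = -1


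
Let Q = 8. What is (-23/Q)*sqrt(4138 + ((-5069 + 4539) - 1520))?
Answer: -69*sqrt(58)/4 ≈ -131.37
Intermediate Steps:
(-23/Q)*sqrt(4138 + ((-5069 + 4539) - 1520)) = (-23/8)*sqrt(4138 + ((-5069 + 4539) - 1520)) = (-23*1/8)*sqrt(4138 + (-530 - 1520)) = -23*sqrt(4138 - 2050)/8 = -69*sqrt(58)/4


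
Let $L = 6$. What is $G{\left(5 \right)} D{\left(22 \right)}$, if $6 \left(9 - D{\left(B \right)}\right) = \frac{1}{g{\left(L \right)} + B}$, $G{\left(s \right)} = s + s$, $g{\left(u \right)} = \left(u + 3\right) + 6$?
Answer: $\frac{9985}{111} \approx 89.955$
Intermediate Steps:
$g{\left(u \right)} = 9 + u$ ($g{\left(u \right)} = \left(3 + u\right) + 6 = 9 + u$)
$G{\left(s \right)} = 2 s$
$D{\left(B \right)} = 9 - \frac{1}{6 \left(15 + B\right)}$ ($D{\left(B \right)} = 9 - \frac{1}{6 \left(\left(9 + 6\right) + B\right)} = 9 - \frac{1}{6 \left(15 + B\right)}$)
$G{\left(5 \right)} D{\left(22 \right)} = 2 \cdot 5 \frac{809 + 54 \cdot 22}{6 \left(15 + 22\right)} = 10 \frac{809 + 1188}{6 \cdot 37} = 10 \cdot \frac{1}{6} \cdot \frac{1}{37} \cdot 1997 = 10 \cdot \frac{1997}{222} = \frac{9985}{111}$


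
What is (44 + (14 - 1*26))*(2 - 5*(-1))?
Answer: 224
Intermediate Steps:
(44 + (14 - 1*26))*(2 - 5*(-1)) = (44 + (14 - 26))*(2 + 5) = (44 - 12)*7 = 32*7 = 224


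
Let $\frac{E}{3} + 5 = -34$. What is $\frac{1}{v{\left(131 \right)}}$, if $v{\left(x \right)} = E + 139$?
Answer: $\frac{1}{22} \approx 0.045455$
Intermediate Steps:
$E = -117$ ($E = -15 + 3 \left(-34\right) = -15 - 102 = -117$)
$v{\left(x \right)} = 22$ ($v{\left(x \right)} = -117 + 139 = 22$)
$\frac{1}{v{\left(131 \right)}} = \frac{1}{22}$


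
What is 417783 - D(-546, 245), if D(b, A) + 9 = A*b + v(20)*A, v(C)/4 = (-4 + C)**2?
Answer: 300682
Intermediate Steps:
v(C) = 4*(-4 + C)**2
D(b, A) = -9 + 1024*A + A*b (D(b, A) = -9 + (A*b + (4*(-4 + 20)**2)*A) = -9 + (A*b + (4*16**2)*A) = -9 + (A*b + (4*256)*A) = -9 + (A*b + 1024*A) = -9 + (1024*A + A*b) = -9 + 1024*A + A*b)
417783 - D(-546, 245) = 417783 - (-9 + 1024*245 + 245*(-546)) = 417783 - (-9 + 250880 - 133770) = 417783 - 1*117101 = 417783 - 117101 = 300682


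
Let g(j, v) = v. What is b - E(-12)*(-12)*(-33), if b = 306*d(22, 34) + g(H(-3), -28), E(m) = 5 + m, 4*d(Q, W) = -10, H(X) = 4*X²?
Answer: 1979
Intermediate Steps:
d(Q, W) = -5/2 (d(Q, W) = (¼)*(-10) = -5/2)
b = -793 (b = 306*(-5/2) - 28 = -765 - 28 = -793)
b - E(-12)*(-12)*(-33) = -793 - (5 - 12)*(-12)*(-33) = -793 - (-7*(-12))*(-33) = -793 - 84*(-33) = -793 - 1*(-2772) = -793 + 2772 = 1979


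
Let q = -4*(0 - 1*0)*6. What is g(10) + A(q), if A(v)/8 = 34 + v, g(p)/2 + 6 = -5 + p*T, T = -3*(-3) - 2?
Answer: 390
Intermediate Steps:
q = 0 (q = -4*(0 + 0)*6 = -4*0*6 = 0*6 = 0)
T = 7 (T = 9 - 2 = 7)
g(p) = -22 + 14*p (g(p) = -12 + 2*(-5 + p*7) = -12 + 2*(-5 + 7*p) = -12 + (-10 + 14*p) = -22 + 14*p)
A(v) = 272 + 8*v (A(v) = 8*(34 + v) = 272 + 8*v)
g(10) + A(q) = (-22 + 14*10) + (272 + 8*0) = (-22 + 140) + (272 + 0) = 118 + 272 = 390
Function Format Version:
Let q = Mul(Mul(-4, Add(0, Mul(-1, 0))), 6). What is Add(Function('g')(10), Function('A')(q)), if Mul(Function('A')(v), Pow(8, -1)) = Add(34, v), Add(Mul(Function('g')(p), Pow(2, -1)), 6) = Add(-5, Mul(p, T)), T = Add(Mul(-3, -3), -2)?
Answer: 390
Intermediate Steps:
q = 0 (q = Mul(Mul(-4, Add(0, 0)), 6) = Mul(Mul(-4, 0), 6) = Mul(0, 6) = 0)
T = 7 (T = Add(9, -2) = 7)
Function('g')(p) = Add(-22, Mul(14, p)) (Function('g')(p) = Add(-12, Mul(2, Add(-5, Mul(p, 7)))) = Add(-12, Mul(2, Add(-5, Mul(7, p)))) = Add(-12, Add(-10, Mul(14, p))) = Add(-22, Mul(14, p)))
Function('A')(v) = Add(272, Mul(8, v)) (Function('A')(v) = Mul(8, Add(34, v)) = Add(272, Mul(8, v)))
Add(Function('g')(10), Function('A')(q)) = Add(Add(-22, Mul(14, 10)), Add(272, Mul(8, 0))) = Add(Add(-22, 140), Add(272, 0)) = Add(118, 272) = 390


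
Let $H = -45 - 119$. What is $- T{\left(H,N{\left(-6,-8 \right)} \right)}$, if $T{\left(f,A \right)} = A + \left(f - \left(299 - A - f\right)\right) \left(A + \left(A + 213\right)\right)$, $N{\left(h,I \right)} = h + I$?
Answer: $118599$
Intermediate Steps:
$N{\left(h,I \right)} = I + h$
$H = -164$ ($H = -45 - 119 = -164$)
$T{\left(f,A \right)} = A + \left(213 + 2 A\right) \left(-299 + A + 2 f\right)$ ($T{\left(f,A \right)} = A + \left(f - \left(299 - A - f\right)\right) \left(A + \left(213 + A\right)\right) = A + \left(f + \left(-299 + A + f\right)\right) \left(213 + 2 A\right) = A + \left(-299 + A + 2 f\right) \left(213 + 2 A\right) = A + \left(213 + 2 A\right) \left(-299 + A + 2 f\right)$)
$- T{\left(H,N{\left(-6,-8 \right)} \right)} = - (-63687 - 384 \left(-8 - 6\right) + 2 \left(-8 - 6\right)^{2} + 426 \left(-164\right) + 4 \left(-8 - 6\right) \left(-164\right)) = - (-63687 - -5376 + 2 \left(-14\right)^{2} - 69864 + 4 \left(-14\right) \left(-164\right)) = - (-63687 + 5376 + 2 \cdot 196 - 69864 + 9184) = - (-63687 + 5376 + 392 - 69864 + 9184) = \left(-1\right) \left(-118599\right) = 118599$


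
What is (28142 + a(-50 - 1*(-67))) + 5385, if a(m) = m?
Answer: 33544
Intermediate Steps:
(28142 + a(-50 - 1*(-67))) + 5385 = (28142 + (-50 - 1*(-67))) + 5385 = (28142 + (-50 + 67)) + 5385 = (28142 + 17) + 5385 = 28159 + 5385 = 33544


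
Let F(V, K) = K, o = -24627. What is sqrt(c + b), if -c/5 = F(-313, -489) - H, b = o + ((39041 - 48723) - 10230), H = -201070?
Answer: 2*I*sqrt(261861) ≈ 1023.4*I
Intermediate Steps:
b = -44539 (b = -24627 + ((39041 - 48723) - 10230) = -24627 + (-9682 - 10230) = -24627 - 19912 = -44539)
c = -1002905 (c = -5*(-489 - 1*(-201070)) = -5*(-489 + 201070) = -5*200581 = -1002905)
sqrt(c + b) = sqrt(-1002905 - 44539) = sqrt(-1047444) = 2*I*sqrt(261861)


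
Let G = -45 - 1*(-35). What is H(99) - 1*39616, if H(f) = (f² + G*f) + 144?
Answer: -30661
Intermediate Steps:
G = -10 (G = -45 + 35 = -10)
H(f) = 144 + f² - 10*f (H(f) = (f² - 10*f) + 144 = 144 + f² - 10*f)
H(99) - 1*39616 = (144 + 99² - 10*99) - 1*39616 = (144 + 9801 - 990) - 39616 = 8955 - 39616 = -30661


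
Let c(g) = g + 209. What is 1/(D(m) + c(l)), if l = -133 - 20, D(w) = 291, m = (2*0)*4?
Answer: 1/347 ≈ 0.0028818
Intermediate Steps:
m = 0 (m = 0*4 = 0)
l = -153
c(g) = 209 + g
1/(D(m) + c(l)) = 1/(291 + (209 - 153)) = 1/(291 + 56) = 1/347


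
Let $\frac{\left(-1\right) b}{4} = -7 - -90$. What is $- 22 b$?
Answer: $7304$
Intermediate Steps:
$b = -332$ ($b = - 4 \left(-7 - -90\right) = - 4 \left(-7 + 90\right) = \left(-4\right) 83 = -332$)
$- 22 b = \left(-22\right) \left(-332\right) = 7304$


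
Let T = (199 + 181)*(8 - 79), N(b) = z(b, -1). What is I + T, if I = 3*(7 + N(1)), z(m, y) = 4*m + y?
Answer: -26950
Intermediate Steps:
z(m, y) = y + 4*m
N(b) = -1 + 4*b
T = -26980 (T = 380*(-71) = -26980)
I = 30 (I = 3*(7 + (-1 + 4*1)) = 3*(7 + (-1 + 4)) = 3*(7 + 3) = 3*10 = 30)
I + T = 30 - 26980 = -26950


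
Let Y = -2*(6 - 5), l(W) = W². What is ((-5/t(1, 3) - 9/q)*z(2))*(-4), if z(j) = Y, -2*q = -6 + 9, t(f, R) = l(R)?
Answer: 392/9 ≈ 43.556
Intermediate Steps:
t(f, R) = R²
q = -3/2 (q = -(-6 + 9)/2 = -½*3 = -3/2 ≈ -1.5000)
Y = -2 (Y = -2*1 = -2)
z(j) = -2
((-5/t(1, 3) - 9/q)*z(2))*(-4) = ((-5/(3²) - 9/(-3/2))*(-2))*(-4) = ((-5/9 - 9*(-⅔))*(-2))*(-4) = ((-5*⅑ + 6)*(-2))*(-4) = ((-5/9 + 6)*(-2))*(-4) = ((49/9)*(-2))*(-4) = -98/9*(-4) = 392/9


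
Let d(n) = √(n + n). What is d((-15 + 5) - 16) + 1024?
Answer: 1024 + 2*I*√13 ≈ 1024.0 + 7.2111*I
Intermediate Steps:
d(n) = √2*√n (d(n) = √(2*n) = √2*√n)
d((-15 + 5) - 16) + 1024 = √2*√((-15 + 5) - 16) + 1024 = √2*√(-10 - 16) + 1024 = √2*√(-26) + 1024 = √2*(I*√26) + 1024 = 2*I*√13 + 1024 = 1024 + 2*I*√13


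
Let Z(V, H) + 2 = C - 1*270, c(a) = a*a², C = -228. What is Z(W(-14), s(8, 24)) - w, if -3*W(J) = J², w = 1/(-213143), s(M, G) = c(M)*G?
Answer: -106571499/213143 ≈ -500.00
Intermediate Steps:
c(a) = a³
s(M, G) = G*M³ (s(M, G) = M³*G = G*M³)
w = -1/213143 ≈ -4.6917e-6
W(J) = -J²/3
Z(V, H) = -500 (Z(V, H) = -2 + (-228 - 1*270) = -2 + (-228 - 270) = -2 - 498 = -500)
Z(W(-14), s(8, 24)) - w = -500 - 1*(-1/213143) = -500 + 1/213143 = -106571499/213143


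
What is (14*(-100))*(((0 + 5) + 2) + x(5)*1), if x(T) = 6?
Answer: -18200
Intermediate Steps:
(14*(-100))*(((0 + 5) + 2) + x(5)*1) = (14*(-100))*(((0 + 5) + 2) + 6*1) = -1400*((5 + 2) + 6) = -1400*(7 + 6) = -1400*13 = -18200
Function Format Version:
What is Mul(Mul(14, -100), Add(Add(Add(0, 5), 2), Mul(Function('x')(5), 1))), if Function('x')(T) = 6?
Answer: -18200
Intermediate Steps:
Mul(Mul(14, -100), Add(Add(Add(0, 5), 2), Mul(Function('x')(5), 1))) = Mul(Mul(14, -100), Add(Add(Add(0, 5), 2), Mul(6, 1))) = Mul(-1400, Add(Add(5, 2), 6)) = Mul(-1400, Add(7, 6)) = Mul(-1400, 13) = -18200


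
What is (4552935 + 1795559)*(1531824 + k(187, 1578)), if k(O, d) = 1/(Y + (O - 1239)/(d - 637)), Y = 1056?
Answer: 4826620015325066459/496322 ≈ 9.7248e+12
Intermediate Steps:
k(O, d) = 1/(1056 + (-1239 + O)/(-637 + d)) (k(O, d) = 1/(1056 + (O - 1239)/(d - 637)) = 1/(1056 + (-1239 + O)/(-637 + d)))
(4552935 + 1795559)*(1531824 + k(187, 1578)) = (4552935 + 1795559)*(1531824 + (-637 + 1578)/(-673911 + 187 + 1056*1578)) = 6348494*(1531824 + 941/(-673911 + 187 + 1666368)) = 6348494*(1531824 + 941/992644) = 6348494*(1520555903597/992644) = 4826620015325066459/496322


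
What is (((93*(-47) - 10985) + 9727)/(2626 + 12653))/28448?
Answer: -5629/434656992 ≈ -1.2950e-5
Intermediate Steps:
(((93*(-47) - 10985) + 9727)/(2626 + 12653))/28448 = (((-4371 - 10985) + 9727)/15279)*(1/28448) = ((-15356 + 9727)*(1/15279))*(1/28448) = -5629*1/15279*(1/28448) = -5629/15279*1/28448 = -5629/434656992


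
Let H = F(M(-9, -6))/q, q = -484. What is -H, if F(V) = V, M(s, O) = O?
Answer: -3/242 ≈ -0.012397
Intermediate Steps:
H = 3/242 (H = -6/(-484) = -6*(-1/484) = 3/242 ≈ 0.012397)
-H = -1*3/242 = -3/242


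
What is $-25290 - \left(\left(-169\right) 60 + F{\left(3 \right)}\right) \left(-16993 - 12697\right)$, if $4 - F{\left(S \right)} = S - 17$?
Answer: $-300547470$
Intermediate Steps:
$F{\left(S \right)} = 21 - S$ ($F{\left(S \right)} = 4 - \left(S - 17\right) = 4 - \left(-17 + S\right) = 21 - S$)
$-25290 - \left(\left(-169\right) 60 + F{\left(3 \right)}\right) \left(-16993 - 12697\right) = -25290 - \left(\left(-169\right) 60 + \left(21 - 3\right)\right) \left(-16993 - 12697\right) = -25290 - \left(-10140 + \left(21 - 3\right)\right) \left(-29690\right) = -25290 - \left(-10140 + 18\right) \left(-29690\right) = -25290 - \left(-10122\right) \left(-29690\right) = -25290 - 300522180 = -300547470$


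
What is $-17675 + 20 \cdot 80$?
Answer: $-16075$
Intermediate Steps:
$-17675 + 20 \cdot 80 = -17675 + 1600 = -16075$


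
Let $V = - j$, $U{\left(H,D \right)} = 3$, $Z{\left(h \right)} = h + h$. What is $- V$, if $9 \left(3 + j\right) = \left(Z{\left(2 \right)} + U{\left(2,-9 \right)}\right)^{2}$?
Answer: $\frac{22}{9} \approx 2.4444$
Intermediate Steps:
$Z{\left(h \right)} = 2 h$
$j = \frac{22}{9}$ ($j = -3 + \frac{\left(2 \cdot 2 + 3\right)^{2}}{9} = -3 + \frac{\left(4 + 3\right)^{2}}{9} = -3 + \frac{7^{2}}{9} = -3 + \frac{1}{9} \cdot 49 = -3 + \frac{49}{9} = \frac{22}{9} \approx 2.4444$)
$V = - \frac{22}{9}$ ($V = \left(-1\right) \frac{22}{9} = - \frac{22}{9} \approx -2.4444$)
$- V = \left(-1\right) \left(- \frac{22}{9}\right) = \frac{22}{9}$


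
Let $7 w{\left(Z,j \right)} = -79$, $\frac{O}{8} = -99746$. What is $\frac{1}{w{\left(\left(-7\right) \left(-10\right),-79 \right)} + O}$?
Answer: $- \frac{7}{5585855} \approx -1.2532 \cdot 10^{-6}$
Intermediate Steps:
$O = -797968$ ($O = 8 \left(-99746\right) = -797968$)
$w{\left(Z,j \right)} = - \frac{79}{7}$ ($w{\left(Z,j \right)} = \frac{1}{7} \left(-79\right) = - \frac{79}{7}$)
$\frac{1}{w{\left(\left(-7\right) \left(-10\right),-79 \right)} + O} = \frac{1}{- \frac{79}{7} - 797968} = \frac{1}{- \frac{5585855}{7}} = - \frac{7}{5585855}$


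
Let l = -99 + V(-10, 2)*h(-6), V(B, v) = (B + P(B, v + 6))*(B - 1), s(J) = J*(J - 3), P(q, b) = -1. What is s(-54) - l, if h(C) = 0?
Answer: 3177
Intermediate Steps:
s(J) = J*(-3 + J)
V(B, v) = (-1 + B)² (V(B, v) = (B - 1)*(B - 1) = (-1 + B)*(-1 + B) = (-1 + B)²)
l = -99 (l = -99 + (1 + (-10)² - 2*(-10))*0 = -99 + (1 + 100 + 20)*0 = -99 + 121*0 = -99 + 0 = -99)
s(-54) - l = -54*(-3 - 54) - 1*(-99) = -54*(-57) + 99 = 3078 + 99 = 3177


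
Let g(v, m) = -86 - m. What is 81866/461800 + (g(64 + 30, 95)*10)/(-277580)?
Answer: 589005557/3204661100 ≈ 0.18380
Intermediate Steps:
81866/461800 + (g(64 + 30, 95)*10)/(-277580) = 81866/461800 + ((-86 - 1*95)*10)/(-277580) = 81866*(1/461800) + ((-86 - 95)*10)*(-1/277580) = 40933/230900 - 181*10*(-1/277580) = 40933/230900 - 1810*(-1/277580) = 40933/230900 + 181/27758 = 589005557/3204661100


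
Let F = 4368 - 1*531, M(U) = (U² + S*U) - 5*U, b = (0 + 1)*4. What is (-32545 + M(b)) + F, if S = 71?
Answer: -28428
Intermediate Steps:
b = 4 (b = 1*4 = 4)
M(U) = U² + 66*U (M(U) = (U² + 71*U) - 5*U = U² + 66*U)
F = 3837 (F = 4368 - 531 = 3837)
(-32545 + M(b)) + F = (-32545 + 4*(66 + 4)) + 3837 = (-32545 + 4*70) + 3837 = (-32545 + 280) + 3837 = -32265 + 3837 = -28428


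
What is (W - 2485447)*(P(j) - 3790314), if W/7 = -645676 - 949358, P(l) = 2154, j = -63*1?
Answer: 51710978889600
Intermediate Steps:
j = -63
W = -11165238 (W = 7*(-645676 - 949358) = 7*(-1595034) = -11165238)
(W - 2485447)*(P(j) - 3790314) = (-11165238 - 2485447)*(2154 - 3790314) = -13650685*(-3788160) = 51710978889600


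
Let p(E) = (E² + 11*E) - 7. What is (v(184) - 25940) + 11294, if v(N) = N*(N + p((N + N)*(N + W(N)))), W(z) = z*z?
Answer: 28873068722444802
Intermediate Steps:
W(z) = z²
p(E) = -7 + E² + 11*E
v(N) = N*(-7 + N + 4*N²*(N + N²)² + 22*N*(N + N²)) (v(N) = N*(N + (-7 + ((N + N)*(N + N²))² + 11*((N + N)*(N + N²)))) = N*(N + (-7 + ((2*N)*(N + N²))² + 11*((2*N)*(N + N²)))) = N*(N + (-7 + (2*N*(N + N²))² + 11*(2*N*(N + N²)))) = N*(N + (-7 + 4*N²*(N + N²)² + 22*N*(N + N²))) = N*(-7 + N + 4*N²*(N + N²)² + 22*N*(N + N²)))
(v(184) - 25940) + 11294 = (184*(-7 + 184 + 4*184⁴*(1 + 184)² + 22*184²*(1 + 184)) - 25940) + 11294 = (184*(-7 + 184 + 4*1146228736*185² + 22*33856*185) - 25940) + 11294 = (184*(-7 + 184 + 4*1146228736*34225 + 137793920) - 25940) + 11294 = (184*(-7 + 184 + 156918713958400 + 137793920) - 25940) + 11294 = (184*156918851752497 - 25940) + 11294 = (28873068722459448 - 25940) + 11294 = 28873068722433508 + 11294 = 28873068722444802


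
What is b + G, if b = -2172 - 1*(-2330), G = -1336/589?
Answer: 91726/589 ≈ 155.73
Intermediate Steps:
G = -1336/589 (G = -1336*1/589 = -1336/589 ≈ -2.2682)
b = 158 (b = -2172 + 2330 = 158)
b + G = 158 - 1336/589 = 91726/589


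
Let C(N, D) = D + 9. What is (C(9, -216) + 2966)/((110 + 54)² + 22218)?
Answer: 2759/49114 ≈ 0.056175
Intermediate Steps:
C(N, D) = 9 + D
(C(9, -216) + 2966)/((110 + 54)² + 22218) = ((9 - 216) + 2966)/((110 + 54)² + 22218) = (-207 + 2966)/(164² + 22218) = 2759/(26896 + 22218) = 2759/49114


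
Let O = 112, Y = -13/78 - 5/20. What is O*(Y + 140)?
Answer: 46900/3 ≈ 15633.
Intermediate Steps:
Y = -5/12 (Y = -13*1/78 - 5*1/20 = -⅙ - ¼ = -5/12 ≈ -0.41667)
O*(Y + 140) = 112*(-5/12 + 140) = 112*(1675/12) = 46900/3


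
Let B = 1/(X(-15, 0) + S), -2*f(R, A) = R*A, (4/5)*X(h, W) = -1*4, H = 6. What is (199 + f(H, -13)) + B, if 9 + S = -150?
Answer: 39031/164 ≈ 237.99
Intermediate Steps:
X(h, W) = -5 (X(h, W) = 5*(-1*4)/4 = (5/4)*(-4) = -5)
S = -159 (S = -9 - 150 = -159)
f(R, A) = -A*R/2 (f(R, A) = -R*A/2 = -A*R/2)
B = -1/164 (B = 1/(-5 - 159) = 1/(-164) = -1/164 ≈ -0.0060976)
(199 + f(H, -13)) + B = (199 - ½*(-13)*6) - 1/164 = (199 + 39) - 1/164 = 238 - 1/164 = 39031/164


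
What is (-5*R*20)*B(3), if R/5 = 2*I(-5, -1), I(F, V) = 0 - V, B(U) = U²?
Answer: -9000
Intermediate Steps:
I(F, V) = -V
R = 10 (R = 5*(2*(-1*(-1))) = 5*(2*1) = 5*2 = 10)
(-5*R*20)*B(3) = (-5*10*20)*3² = -50*20*9 = -1000*9 = -9000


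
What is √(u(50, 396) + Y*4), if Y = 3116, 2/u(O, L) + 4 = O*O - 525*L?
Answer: √131466542718354/102702 ≈ 111.64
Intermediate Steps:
u(O, L) = 2/(-4 + O² - 525*L) (u(O, L) = 2/(-4 + (O*O - 525*L)) = 2/(-4 + (O² - 525*L)) = 2/(-4 + O² - 525*L))
√(u(50, 396) + Y*4) = √(-2/(4 - 1*50² + 525*396) + 3116*4) = √(-2/(4 - 1*2500 + 207900) + 12464) = √(-2/(4 - 2500 + 207900) + 12464) = √(-2/205404 + 12464) = √(-2*1/205404 + 12464) = √(-1/102702 + 12464) = √(1280077727/102702) = √131466542718354/102702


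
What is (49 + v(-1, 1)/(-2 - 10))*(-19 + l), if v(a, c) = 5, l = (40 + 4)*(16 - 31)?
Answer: -395857/12 ≈ -32988.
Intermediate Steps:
l = -660 (l = 44*(-15) = -660)
(49 + v(-1, 1)/(-2 - 10))*(-19 + l) = (49 + 5/(-2 - 10))*(-19 - 660) = (49 + 5/(-12))*(-679) = (49 - 1/12*5)*(-679) = (49 - 5/12)*(-679) = (583/12)*(-679) = -395857/12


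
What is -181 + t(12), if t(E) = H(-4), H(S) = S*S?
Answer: -165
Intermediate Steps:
H(S) = S²
t(E) = 16 (t(E) = (-4)² = 16)
-181 + t(12) = -181 + 16 = -165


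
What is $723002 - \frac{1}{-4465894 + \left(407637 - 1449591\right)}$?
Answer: $\frac{3982185119697}{5507848} \approx 7.23 \cdot 10^{5}$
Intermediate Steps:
$723002 - \frac{1}{-4465894 + \left(407637 - 1449591\right)} = 723002 - \frac{1}{-4465894 - 1041954} = 723002 - \frac{1}{-5507848} = 723002 - - \frac{1}{5507848} = 723002 + \frac{1}{5507848} = \frac{3982185119697}{5507848}$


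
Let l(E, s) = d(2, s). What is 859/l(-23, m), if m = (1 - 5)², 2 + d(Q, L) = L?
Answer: 859/14 ≈ 61.357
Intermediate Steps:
d(Q, L) = -2 + L
m = 16 (m = (-4)² = 16)
l(E, s) = -2 + s
859/l(-23, m) = 859/(-2 + 16) = 859/14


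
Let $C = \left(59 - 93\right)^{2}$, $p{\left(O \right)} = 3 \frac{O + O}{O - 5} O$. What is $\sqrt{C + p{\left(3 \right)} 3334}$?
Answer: $i \sqrt{88862} \approx 298.1 i$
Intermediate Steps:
$p{\left(O \right)} = \frac{6 O^{2}}{-5 + O}$ ($p{\left(O \right)} = 3 \frac{2 O}{-5 + O} O = \frac{6 O}{-5 + O} O = \frac{6 O^{2}}{-5 + O}$)
$C = 1156$ ($C = \left(-34\right)^{2} = 1156$)
$\sqrt{C + p{\left(3 \right)} 3334} = \sqrt{1156 + \frac{6 \cdot 3^{2}}{-5 + 3} \cdot 3334} = \sqrt{1156 + 6 \cdot 9 \frac{1}{-2} \cdot 3334} = \sqrt{1156 + 6 \cdot 9 \left(- \frac{1}{2}\right) 3334} = \sqrt{1156 - 90018} = \sqrt{-88862} = i \sqrt{88862}$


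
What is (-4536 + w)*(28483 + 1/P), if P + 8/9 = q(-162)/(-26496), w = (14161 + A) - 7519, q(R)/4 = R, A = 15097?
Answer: 1402793122951/2863 ≈ 4.8997e+8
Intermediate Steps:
q(R) = 4*R
w = 21739 (w = (14161 + 15097) - 7519 = 29258 - 7519 = 21739)
P = -2863/3312 (P = -8/9 + (4*(-162))/(-26496) = -8/9 - 648*(-1/26496) = -8/9 + 9/368 = -2863/3312 ≈ -0.86443)
(-4536 + w)*(28483 + 1/P) = (-4536 + 21739)*(28483 + 1/(-2863/3312)) = 17203*(28483 - 3312/2863) = 17203*(81543517/2863) = 1402793122951/2863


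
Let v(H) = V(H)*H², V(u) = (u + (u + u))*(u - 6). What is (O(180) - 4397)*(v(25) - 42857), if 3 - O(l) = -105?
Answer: -3636076952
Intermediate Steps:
O(l) = 108 (O(l) = 3 - 1*(-105) = 3 + 105 = 108)
V(u) = 3*u*(-6 + u) (V(u) = (u + 2*u)*(-6 + u) = (3*u)*(-6 + u) = 3*u*(-6 + u))
v(H) = 3*H³*(-6 + H) (v(H) = (3*H*(-6 + H))*H² = 3*H³*(-6 + H))
(O(180) - 4397)*(v(25) - 42857) = (108 - 4397)*(3*25³*(-6 + 25) - 42857) = -4289*(3*15625*19 - 42857) = -4289*(890625 - 42857) = -4289*847768 = -3636076952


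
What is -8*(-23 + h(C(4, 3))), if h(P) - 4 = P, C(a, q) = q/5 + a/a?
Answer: 696/5 ≈ 139.20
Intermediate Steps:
C(a, q) = 1 + q/5 (C(a, q) = q*(1/5) + 1 = q/5 + 1 = 1 + q/5)
h(P) = 4 + P
-8*(-23 + h(C(4, 3))) = -8*(-23 + (4 + (1 + (1/5)*3))) = -8*(-23 + (4 + (1 + 3/5))) = -8*(-23 + (4 + 8/5)) = -8*(-23 + 28/5) = -8*(-87/5) = 696/5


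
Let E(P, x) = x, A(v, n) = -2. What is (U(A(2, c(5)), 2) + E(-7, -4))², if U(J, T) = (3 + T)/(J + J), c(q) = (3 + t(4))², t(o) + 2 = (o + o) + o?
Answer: 441/16 ≈ 27.563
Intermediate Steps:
t(o) = -2 + 3*o (t(o) = -2 + ((o + o) + o) = -2 + (2*o + o) = -2 + 3*o)
c(q) = 169 (c(q) = (3 + (-2 + 3*4))² = (3 + (-2 + 12))² = (3 + 10)² = 13² = 169)
U(J, T) = (3 + T)/(2*J) (U(J, T) = (3 + T)/((2*J)) = (3 + T)*(1/(2*J)) = (3 + T)/(2*J))
(U(A(2, c(5)), 2) + E(-7, -4))² = ((½)*(3 + 2)/(-2) - 4)² = ((½)*(-½)*5 - 4)² = (-5/4 - 4)² = (-21/4)² = 441/16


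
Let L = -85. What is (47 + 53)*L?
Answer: -8500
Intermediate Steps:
(47 + 53)*L = (47 + 53)*(-85) = 100*(-85) = -8500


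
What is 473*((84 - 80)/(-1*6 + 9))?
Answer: 1892/3 ≈ 630.67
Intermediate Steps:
473*((84 - 80)/(-1*6 + 9)) = 473*(4/(-6 + 9)) = 473*(4/3) = 1892/3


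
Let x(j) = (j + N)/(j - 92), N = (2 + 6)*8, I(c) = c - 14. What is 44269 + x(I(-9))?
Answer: 5090894/115 ≈ 44269.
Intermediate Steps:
I(c) = -14 + c
N = 64 (N = 8*8 = 64)
x(j) = (64 + j)/(-92 + j) (x(j) = (j + 64)/(j - 92) = (64 + j)/(-92 + j))
44269 + x(I(-9)) = 44269 + (64 + (-14 - 9))/(-92 + (-14 - 9)) = 44269 + (64 - 23)/(-92 - 23) = 44269 + 41/(-115) = 44269 - 1/115*41 = 44269 - 41/115 = 5090894/115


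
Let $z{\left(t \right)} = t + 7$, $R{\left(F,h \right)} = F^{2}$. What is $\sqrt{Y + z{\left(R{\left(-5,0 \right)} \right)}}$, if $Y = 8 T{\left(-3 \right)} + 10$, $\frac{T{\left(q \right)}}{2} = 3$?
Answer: $3 \sqrt{10} \approx 9.4868$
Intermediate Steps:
$T{\left(q \right)} = 6$ ($T{\left(q \right)} = 2 \cdot 3 = 6$)
$z{\left(t \right)} = 7 + t$
$Y = 58$ ($Y = 8 \cdot 6 + 10 = 48 + 10 = 58$)
$\sqrt{Y + z{\left(R{\left(-5,0 \right)} \right)}} = \sqrt{58 + \left(7 + \left(-5\right)^{2}\right)} = \sqrt{58 + \left(7 + 25\right)} = \sqrt{58 + 32} = \sqrt{90} = 3 \sqrt{10}$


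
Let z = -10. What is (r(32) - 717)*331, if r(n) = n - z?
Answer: -223425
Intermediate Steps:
r(n) = 10 + n (r(n) = n - 1*(-10) = n + 10 = 10 + n)
(r(32) - 717)*331 = ((10 + 32) - 717)*331 = (42 - 717)*331 = -675*331 = -223425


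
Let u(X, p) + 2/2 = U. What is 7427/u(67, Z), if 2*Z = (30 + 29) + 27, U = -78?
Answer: -7427/79 ≈ -94.013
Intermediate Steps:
Z = 43 (Z = ((30 + 29) + 27)/2 = (59 + 27)/2 = (1/2)*86 = 43)
u(X, p) = -79 (u(X, p) = -1 - 78 = -79)
7427/u(67, Z) = 7427/(-79) = 7427*(-1/79) = -7427/79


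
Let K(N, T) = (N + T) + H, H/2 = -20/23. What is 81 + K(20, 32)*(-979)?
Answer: -1129861/23 ≈ -49124.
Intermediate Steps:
H = -40/23 (H = 2*(-20/23) = -40/23 ≈ -1.7391)
K(N, T) = -40/23 + N + T (K(N, T) = (N + T) - 40/23 = -40/23 + N + T)
81 + K(20, 32)*(-979) = 81 + (-40/23 + 20 + 32)*(-979) = 81 + (1156/23)*(-979) = 81 - 1131724/23 = -1129861/23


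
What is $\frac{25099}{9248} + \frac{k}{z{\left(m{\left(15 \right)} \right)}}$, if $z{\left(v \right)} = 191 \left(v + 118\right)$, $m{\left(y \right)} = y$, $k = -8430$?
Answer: $\frac{559629257}{234926944} \approx 2.3821$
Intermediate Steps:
$z{\left(v \right)} = 22538 + 191 v$ ($z{\left(v \right)} = 191 \left(118 + v\right) = 22538 + 191 v$)
$\frac{25099}{9248} + \frac{k}{z{\left(m{\left(15 \right)} \right)}} = \frac{25099}{9248} - \frac{8430}{22538 + 191 \cdot 15} = 25099 \cdot \frac{1}{9248} - \frac{8430}{22538 + 2865} = \frac{25099}{9248} - \frac{8430}{25403} = \frac{559629257}{234926944}$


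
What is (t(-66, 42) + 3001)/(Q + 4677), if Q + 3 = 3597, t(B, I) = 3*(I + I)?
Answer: 3253/8271 ≈ 0.39330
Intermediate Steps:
t(B, I) = 6*I (t(B, I) = 3*(2*I) = 6*I)
Q = 3594 (Q = -3 + 3597 = 3594)
(t(-66, 42) + 3001)/(Q + 4677) = (6*42 + 3001)/(3594 + 4677) = (252 + 3001)/8271 = 3253*(1/8271) = 3253/8271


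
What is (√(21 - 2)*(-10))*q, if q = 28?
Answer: -280*√19 ≈ -1220.5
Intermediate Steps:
(√(21 - 2)*(-10))*q = (√(21 - 2)*(-10))*28 = (√19*(-10))*28 = -10*√19*28 = -280*√19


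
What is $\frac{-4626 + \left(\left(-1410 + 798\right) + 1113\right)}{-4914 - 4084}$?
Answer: $\frac{375}{818} \approx 0.45844$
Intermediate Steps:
$\frac{-4626 + \left(\left(-1410 + 798\right) + 1113\right)}{-4914 - 4084} = \frac{-4626 + \left(-612 + 1113\right)}{-8998} = \left(-4626 + 501\right) \left(- \frac{1}{8998}\right) = \left(-4125\right) \left(- \frac{1}{8998}\right) = \frac{375}{818}$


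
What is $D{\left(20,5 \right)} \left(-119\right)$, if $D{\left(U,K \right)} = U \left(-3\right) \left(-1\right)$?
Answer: $-7140$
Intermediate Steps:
$D{\left(U,K \right)} = 3 U$ ($D{\left(U,K \right)} = - 3 U \left(-1\right) = 3 U$)
$D{\left(20,5 \right)} \left(-119\right) = 3 \cdot 20 \left(-119\right) = 60 \left(-119\right) = -7140$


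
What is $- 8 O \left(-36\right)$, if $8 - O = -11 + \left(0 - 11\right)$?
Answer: $8640$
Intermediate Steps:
$O = 30$ ($O = 8 - \left(-11 + \left(0 - 11\right)\right) = 8 - \left(-11 - 11\right) = 8 - -22 = 8 + 22 = 30$)
$- 8 O \left(-36\right) = \left(-8\right) 30 \left(-36\right) = \left(-240\right) \left(-36\right) = 8640$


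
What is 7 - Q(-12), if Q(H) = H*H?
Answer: -137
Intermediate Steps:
Q(H) = H²
7 - Q(-12) = 7 - 1*(-12)² = 7 - 1*144 = 7 - 144 = -137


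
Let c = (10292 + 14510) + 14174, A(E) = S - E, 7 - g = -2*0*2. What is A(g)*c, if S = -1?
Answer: -311808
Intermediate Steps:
g = 7 (g = 7 - (-2*0)*2 = 7 - 0*2 = 7 - 1*0 = 7 + 0 = 7)
A(E) = -1 - E
c = 38976 (c = 24802 + 14174 = 38976)
A(g)*c = (-1 - 1*7)*38976 = (-1 - 7)*38976 = -8*38976 = -311808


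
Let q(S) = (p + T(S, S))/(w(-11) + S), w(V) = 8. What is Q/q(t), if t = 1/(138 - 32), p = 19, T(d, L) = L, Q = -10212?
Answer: -8669988/2015 ≈ -4302.7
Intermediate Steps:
t = 1/106 ≈ 0.0094340
q(S) = (19 + S)/(8 + S)
Q/q(t) = -10212*(8 + 1/106)/(19 + 1/106) = -10212/((2015/106)/(849/106)) = -10212/((106/849)*(2015/106)) = -10212/2015/849 = -10212*849/2015 = -8669988/2015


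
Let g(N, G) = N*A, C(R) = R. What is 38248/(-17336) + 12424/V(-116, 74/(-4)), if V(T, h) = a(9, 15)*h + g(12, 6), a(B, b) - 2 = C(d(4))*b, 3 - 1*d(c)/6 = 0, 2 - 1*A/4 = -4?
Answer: -6200484/1285031 ≈ -4.8252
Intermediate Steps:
A = 24 (A = 8 - 4*(-4) = 8 + 16 = 24)
d(c) = 18 (d(c) = 18 - 6*0 = 18 + 0 = 18)
a(B, b) = 2 + 18*b
g(N, G) = 24*N (g(N, G) = N*24 = 24*N)
V(T, h) = 288 + 272*h (V(T, h) = (2 + 18*15)*h + 24*12 = (2 + 270)*h + 288 = 272*h + 288 = 288 + 272*h)
38248/(-17336) + 12424/V(-116, 74/(-4)) = 38248/(-17336) + 12424/(288 + 272*(74/(-4))) = 38248*(-1/17336) + 12424/(288 + 272*(74*(-1/4))) = -4781/2167 + 12424/(288 + 272*(-37/2)) = -4781/2167 + 12424/(288 - 5032) = -4781/2167 + 12424/(-4744) = -4781/2167 + 12424*(-1/4744) = -4781/2167 - 1553/593 = -6200484/1285031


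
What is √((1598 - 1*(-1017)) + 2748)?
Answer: √5363 ≈ 73.233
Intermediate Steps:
√((1598 - 1*(-1017)) + 2748) = √((1598 + 1017) + 2748) = √(2615 + 2748) = √5363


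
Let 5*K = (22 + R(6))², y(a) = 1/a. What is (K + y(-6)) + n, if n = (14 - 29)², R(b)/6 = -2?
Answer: 1469/6 ≈ 244.83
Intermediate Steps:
R(b) = -12 (R(b) = 6*(-2) = -12)
K = 20 (K = (22 - 12)²/5 = (⅕)*10² = (⅕)*100 = 20)
n = 225 (n = (-15)² = 225)
(K + y(-6)) + n = (20 + 1/(-6)) + 225 = (20 - ⅙) + 225 = 119/6 + 225 = 1469/6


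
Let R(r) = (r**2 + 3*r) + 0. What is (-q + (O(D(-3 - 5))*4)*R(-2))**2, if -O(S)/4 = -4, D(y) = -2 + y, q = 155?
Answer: 80089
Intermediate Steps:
R(r) = r**2 + 3*r
O(S) = 16 (O(S) = -4*(-4) = 16)
(-q + (O(D(-3 - 5))*4)*R(-2))**2 = (-1*155 + (16*4)*(-2*(3 - 2)))**2 = (-155 + 64*(-2*1))**2 = (-155 + 64*(-2))**2 = (-155 - 128)**2 = (-283)**2 = 80089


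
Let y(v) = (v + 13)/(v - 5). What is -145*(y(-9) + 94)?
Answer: -95120/7 ≈ -13589.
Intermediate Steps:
y(v) = (13 + v)/(-5 + v)
-145*(y(-9) + 94) = -145*((13 - 9)/(-5 - 9) + 94) = -145*(4/(-14) + 94) = -145*(-1/14*4 + 94) = -145*(-2/7 + 94) = -145*656/7 = -95120/7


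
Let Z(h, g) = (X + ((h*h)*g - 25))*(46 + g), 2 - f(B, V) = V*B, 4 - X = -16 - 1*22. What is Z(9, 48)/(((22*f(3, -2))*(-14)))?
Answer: -16685/112 ≈ -148.97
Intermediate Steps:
X = 42 (X = 4 - (-16 - 1*22) = 4 - (-16 - 22) = 4 - 1*(-38) = 4 + 38 = 42)
f(B, V) = 2 - B*V (f(B, V) = 2 - V*B = 2 - B*V)
Z(h, g) = (17 + g*h²)*(46 + g) (Z(h, g) = (42 + ((h*h)*g - 25))*(46 + g) = (42 + (h²*g - 25))*(46 + g) = (42 + (g*h² - 25))*(46 + g) = (42 + (-25 + g*h²))*(46 + g) = (17 + g*h²)*(46 + g))
Z(9, 48)/(((22*f(3, -2))*(-14))) = (782 + 17*48 + 48²*9² + 46*48*9²)/(((22*(2 - 1*3*(-2)))*(-14))) = (782 + 816 + 2304*81 + 46*48*81)/(((22*(2 + 6))*(-14))) = (782 + 816 + 186624 + 178848)/(((22*8)*(-14))) = 367070/((176*(-14))) = 367070/(-2464) = 367070*(-1/2464) = -16685/112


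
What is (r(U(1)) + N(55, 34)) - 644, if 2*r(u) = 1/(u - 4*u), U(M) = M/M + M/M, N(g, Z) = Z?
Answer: -7321/12 ≈ -610.08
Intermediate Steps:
U(M) = 2 (U(M) = 1 + 1 = 2)
r(u) = -1/(6*u) (r(u) = 1/(2*(u - 4*u)) = 1/(2*((-3*u))) = (-1/(3*u))/2 = -1/(6*u))
(r(U(1)) + N(55, 34)) - 644 = (-⅙/2 + 34) - 644 = (-⅙*½ + 34) - 644 = (-1/12 + 34) - 644 = 407/12 - 644 = -7321/12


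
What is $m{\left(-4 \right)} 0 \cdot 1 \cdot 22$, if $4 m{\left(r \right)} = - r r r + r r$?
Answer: $0$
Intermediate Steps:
$m{\left(r \right)} = - \frac{r^{3}}{4} + \frac{r^{2}}{4}$ ($m{\left(r \right)} = \frac{- r r r + r r}{4} = \frac{- r^{2} r + r^{2}}{4} = \frac{- r^{3} + r^{2}}{4} = \frac{r^{2} - r^{3}}{4} = - \frac{r^{3}}{4} + \frac{r^{2}}{4}$)
$m{\left(-4 \right)} 0 \cdot 1 \cdot 22 = \frac{\left(-4\right)^{2} \left(1 - -4\right)}{4} \cdot 0 \cdot 1 \cdot 22 = \frac{1}{4} \cdot 16 \left(1 + 4\right) 0 \cdot 22 = \frac{1}{4} \cdot 16 \cdot 5 \cdot 0 \cdot 22 = 20 \cdot 0 \cdot 22 = 0 \cdot 22 = 0$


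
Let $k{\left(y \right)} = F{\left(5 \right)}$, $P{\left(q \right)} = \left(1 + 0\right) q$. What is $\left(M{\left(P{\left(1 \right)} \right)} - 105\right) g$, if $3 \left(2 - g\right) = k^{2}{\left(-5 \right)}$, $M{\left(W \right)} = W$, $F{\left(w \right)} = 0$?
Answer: $-208$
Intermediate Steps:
$P{\left(q \right)} = q$ ($P{\left(q \right)} = 1 q = q$)
$k{\left(y \right)} = 0$
$g = 2$ ($g = 2 - \frac{0^{2}}{3} = 2 - 0 = 2 + 0 = 2$)
$\left(M{\left(P{\left(1 \right)} \right)} - 105\right) g = \left(1 - 105\right) 2 = \left(-104\right) 2 = -208$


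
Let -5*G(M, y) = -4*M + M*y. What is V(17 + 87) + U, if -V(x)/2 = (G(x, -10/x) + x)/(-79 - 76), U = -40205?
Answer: -31156983/775 ≈ -40203.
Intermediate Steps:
G(M, y) = 4*M/5 - M*y/5 (G(M, y) = -(-4*M + M*y)/5 = 4*M/5 - M*y/5)
V(x) = 2*x/155 + 2*x*(4 + 10/x)/775 (V(x) = -2*(x*(4 - (-10)/x)/5 + x)/(-79 - 76) = -2*(x*(4 + 10/x)/5 + x)/(-155) = -2*(x + x*(4 + 10/x)/5)*(-1)/155 = -2*(-x/155 - x*(4 + 10/x)/775) = 2*x/155 + 2*x*(4 + 10/x)/775)
V(17 + 87) + U = (4/155 + 18*(17 + 87)/775) - 40205 = (4/155 + (18/775)*104) - 40205 = (4/155 + 1872/775) - 40205 = 1892/775 - 40205 = -31156983/775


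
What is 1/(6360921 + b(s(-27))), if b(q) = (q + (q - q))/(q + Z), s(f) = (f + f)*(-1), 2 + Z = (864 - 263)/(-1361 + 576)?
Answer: 40219/255829924089 ≈ 1.5721e-7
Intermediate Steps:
Z = -2171/785 (Z = -2 + (864 - 263)/(-1361 + 576) = -2 + 601/(-785) = -2 + 601*(-1/785) = -2 - 601/785 = -2171/785 ≈ -2.7656)
s(f) = -2*f (s(f) = (2*f)*(-1) = -2*f)
b(q) = q/(-2171/785 + q) (b(q) = (q + (q - q))/(q - 2171/785) = (q + 0)/(-2171/785 + q) = q/(-2171/785 + q))
1/(6360921 + b(s(-27))) = 1/(6360921 + 785*(-2*(-27))/(-2171 + 785*(-2*(-27)))) = 1/(6360921 + 785*54/(-2171 + 785*54)) = 1/(6360921 + 785*54/(-2171 + 42390)) = 1/(6360921 + 785*54/40219) = 1/(6360921 + 785*54*(1/40219)) = 1/(6360921 + 42390/40219) = 1/(255829924089/40219) = 40219/255829924089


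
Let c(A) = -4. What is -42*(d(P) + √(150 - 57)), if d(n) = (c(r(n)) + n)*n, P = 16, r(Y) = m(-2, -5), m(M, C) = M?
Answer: -8064 - 42*√93 ≈ -8469.0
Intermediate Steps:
r(Y) = -2
d(n) = n*(-4 + n) (d(n) = (-4 + n)*n = n*(-4 + n))
-42*(d(P) + √(150 - 57)) = -42*(16*(-4 + 16) + √(150 - 57)) = -42*(16*12 + √93) = -42*(192 + √93) = -8064 - 42*√93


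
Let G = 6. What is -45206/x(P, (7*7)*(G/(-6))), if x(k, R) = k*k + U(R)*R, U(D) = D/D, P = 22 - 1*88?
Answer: -45206/4307 ≈ -10.496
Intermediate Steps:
P = -66 (P = 22 - 88 = -66)
U(D) = 1
x(k, R) = R + k**2 (x(k, R) = k*k + 1*R = k**2 + R = R + k**2)
-45206/x(P, (7*7)*(G/(-6))) = -45206/((7*7)*(6/(-6)) + (-66)**2) = -45206/(49*(6*(-1/6)) + 4356) = -45206/(49*(-1) + 4356) = -45206/(-49 + 4356) = -45206/4307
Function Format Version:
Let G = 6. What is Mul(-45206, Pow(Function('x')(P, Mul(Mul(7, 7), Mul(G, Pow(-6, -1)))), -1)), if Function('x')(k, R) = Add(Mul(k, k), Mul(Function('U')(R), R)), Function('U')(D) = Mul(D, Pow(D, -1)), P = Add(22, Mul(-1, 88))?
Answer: Rational(-45206, 4307) ≈ -10.496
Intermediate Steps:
P = -66 (P = Add(22, -88) = -66)
Function('U')(D) = 1
Function('x')(k, R) = Add(R, Pow(k, 2)) (Function('x')(k, R) = Add(Mul(k, k), Mul(1, R)) = Add(Pow(k, 2), R) = Add(R, Pow(k, 2)))
Mul(-45206, Pow(Function('x')(P, Mul(Mul(7, 7), Mul(G, Pow(-6, -1)))), -1)) = Mul(-45206, Pow(Add(Mul(Mul(7, 7), Mul(6, Pow(-6, -1))), Pow(-66, 2)), -1)) = Mul(-45206, Pow(Add(Mul(49, Mul(6, Rational(-1, 6))), 4356), -1)) = Mul(-45206, Pow(Add(Mul(49, -1), 4356), -1)) = Mul(-45206, Pow(Add(-49, 4356), -1)) = Mul(-45206, Pow(4307, -1)) = Mul(-45206, Rational(1, 4307)) = Rational(-45206, 4307)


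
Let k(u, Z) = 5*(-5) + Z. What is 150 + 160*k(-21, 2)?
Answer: -3530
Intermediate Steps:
k(u, Z) = -25 + Z
150 + 160*k(-21, 2) = 150 + 160*(-25 + 2) = 150 + 160*(-23) = 150 - 3680 = -3530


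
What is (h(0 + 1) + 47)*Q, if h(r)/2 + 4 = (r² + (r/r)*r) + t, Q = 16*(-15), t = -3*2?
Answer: -7440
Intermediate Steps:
t = -6
Q = -240
h(r) = -20 + 2*r + 2*r² (h(r) = -8 + 2*((r² + (r/r)*r) - 6) = -8 + 2*((r² + 1*r) - 6) = -8 + 2*((r² + r) - 6) = -8 + 2*((r + r²) - 6) = -8 + 2*(-6 + r + r²) = -8 + (-12 + 2*r + 2*r²) = -20 + 2*r + 2*r²)
(h(0 + 1) + 47)*Q = ((-20 + 2*(0 + 1) + 2*(0 + 1)²) + 47)*(-240) = ((-20 + 2*1 + 2*1²) + 47)*(-240) = ((-20 + 2 + 2*1) + 47)*(-240) = ((-20 + 2 + 2) + 47)*(-240) = (-16 + 47)*(-240) = 31*(-240) = -7440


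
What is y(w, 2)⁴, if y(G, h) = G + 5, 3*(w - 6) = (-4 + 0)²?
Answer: 5764801/81 ≈ 71170.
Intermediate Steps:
w = 34/3 (w = 6 + (-4 + 0)²/3 = 6 + (⅓)*(-4)² = 6 + (⅓)*16 = 6 + 16/3 = 34/3 ≈ 11.333)
y(G, h) = 5 + G
y(w, 2)⁴ = (5 + 34/3)⁴ = (49/3)⁴ = 5764801/81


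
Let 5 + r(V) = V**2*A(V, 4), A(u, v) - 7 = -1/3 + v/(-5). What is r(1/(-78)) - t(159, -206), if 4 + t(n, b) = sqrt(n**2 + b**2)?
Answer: -22793/22815 - sqrt(67717) ≈ -261.22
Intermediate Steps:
t(n, b) = -4 + sqrt(b**2 + n**2) (t(n, b) = -4 + sqrt(n**2 + b**2) = -4 + sqrt(b**2 + n**2))
A(u, v) = 20/3 - v/5 (A(u, v) = 7 + (-1/3 + v/(-5)) = 7 + (-1*1/3 + v*(-1/5)) = 7 + (-1/3 - v/5) = 20/3 - v/5)
r(V) = -5 + 88*V**2/15 (r(V) = -5 + V**2*(20/3 - 1/5*4) = -5 + V**2*(20/3 - 4/5) = -5 + V**2*(88/15) = -5 + 88*V**2/15)
r(1/(-78)) - t(159, -206) = (-5 + 88*(1/(-78))**2/15) - (-4 + sqrt((-206)**2 + 159**2)) = (-5 + 88*(-1/78)**2/15) - (-4 + sqrt(42436 + 25281)) = (-5 + (88/15)*(1/6084)) - (-4 + sqrt(67717)) = (-5 + 22/22815) + (4 - sqrt(67717)) = -114053/22815 + (4 - sqrt(67717)) = -22793/22815 - sqrt(67717)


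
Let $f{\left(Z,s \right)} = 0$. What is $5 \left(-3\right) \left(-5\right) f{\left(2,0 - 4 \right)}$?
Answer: $0$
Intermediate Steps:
$5 \left(-3\right) \left(-5\right) f{\left(2,0 - 4 \right)} = 5 \left(-3\right) \left(-5\right) 0 = \left(-15\right) \left(-5\right) 0 = 75 \cdot 0 = 0$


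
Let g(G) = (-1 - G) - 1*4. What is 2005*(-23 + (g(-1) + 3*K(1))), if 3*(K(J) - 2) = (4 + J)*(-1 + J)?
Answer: -42105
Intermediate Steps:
K(J) = 2 + (-1 + J)*(4 + J)/3 (K(J) = 2 + ((4 + J)*(-1 + J))/3 = 2 + ((-1 + J)*(4 + J))/3 = 2 + (-1 + J)*(4 + J)/3)
g(G) = -5 - G (g(G) = (-1 - G) - 4 = -5 - G)
2005*(-23 + (g(-1) + 3*K(1))) = 2005*(-23 + ((-5 - 1*(-1)) + 3*(2/3 + 1 + (1/3)*1**2))) = 2005*(-23 + ((-5 + 1) + 3*(2/3 + 1 + (1/3)*1))) = 2005*(-23 + (-4 + 3*(2/3 + 1 + 1/3))) = 2005*(-23 + (-4 + 3*2)) = 2005*(-23 + (-4 + 6)) = 2005*(-23 + 2) = 2005*(-21) = -42105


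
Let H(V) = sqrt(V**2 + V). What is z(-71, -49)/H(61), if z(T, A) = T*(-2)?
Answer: 71*sqrt(3782)/1891 ≈ 2.3090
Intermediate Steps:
H(V) = sqrt(V + V**2)
z(T, A) = -2*T
z(-71, -49)/H(61) = (-2*(-71))/(sqrt(61*(1 + 61))) = 142/(sqrt(61*62)) = 142/(sqrt(3782)) = 142*(sqrt(3782)/3782) = 71*sqrt(3782)/1891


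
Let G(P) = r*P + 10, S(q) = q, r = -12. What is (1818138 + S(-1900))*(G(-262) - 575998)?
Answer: -1040421040872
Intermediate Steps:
G(P) = 10 - 12*P (G(P) = -12*P + 10 = 10 - 12*P)
(1818138 + S(-1900))*(G(-262) - 575998) = (1818138 - 1900)*((10 - 12*(-262)) - 575998) = 1816238*((10 + 3144) - 575998) = 1816238*(3154 - 575998) = 1816238*(-572844) = -1040421040872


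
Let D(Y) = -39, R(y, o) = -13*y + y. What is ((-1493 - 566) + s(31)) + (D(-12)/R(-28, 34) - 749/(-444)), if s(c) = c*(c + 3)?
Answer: -12474631/12432 ≈ -1003.4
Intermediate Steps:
R(y, o) = -12*y
s(c) = c*(3 + c)
((-1493 - 566) + s(31)) + (D(-12)/R(-28, 34) - 749/(-444)) = ((-1493 - 566) + 31*(3 + 31)) + (-39/((-12*(-28))) - 749/(-444)) = (-2059 + 31*34) + (-39/336 - 749*(-1/444)) = (-2059 + 1054) + (-39*1/336 + 749/444) = -1005 + (-13/112 + 749/444) = -1005 + 19529/12432 = -12474631/12432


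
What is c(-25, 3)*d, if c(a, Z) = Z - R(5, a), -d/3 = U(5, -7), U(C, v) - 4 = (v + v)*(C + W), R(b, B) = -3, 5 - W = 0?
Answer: 2448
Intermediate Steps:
W = 5 (W = 5 - 1*0 = 5 + 0 = 5)
U(C, v) = 4 + 2*v*(5 + C) (U(C, v) = 4 + (v + v)*(C + 5) = 4 + (2*v)*(5 + C) = 4 + 2*v*(5 + C))
d = 408 (d = -3*(4 + 10*(-7) + 2*5*(-7)) = -3*(4 - 70 - 70) = -3*(-136) = 408)
c(a, Z) = 3 + Z (c(a, Z) = Z - 1*(-3) = Z + 3 = 3 + Z)
c(-25, 3)*d = (3 + 3)*408 = 6*408 = 2448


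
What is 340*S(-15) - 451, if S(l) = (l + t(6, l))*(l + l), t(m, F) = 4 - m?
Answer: 172949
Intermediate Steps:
S(l) = 2*l*(-2 + l) (S(l) = (l + (4 - 1*6))*(l + l) = (l + (4 - 6))*(2*l) = (l - 2)*(2*l) = (-2 + l)*(2*l) = 2*l*(-2 + l))
340*S(-15) - 451 = 340*(2*(-15)*(-2 - 15)) - 451 = 340*(2*(-15)*(-17)) - 451 = 340*510 - 451 = 173400 - 451 = 172949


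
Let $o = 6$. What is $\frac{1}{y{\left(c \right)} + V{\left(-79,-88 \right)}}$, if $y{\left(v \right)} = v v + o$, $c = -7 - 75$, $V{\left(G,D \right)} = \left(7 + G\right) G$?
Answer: $\frac{1}{12418} \approx 8.0528 \cdot 10^{-5}$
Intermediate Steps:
$V{\left(G,D \right)} = G \left(7 + G\right)$
$c = -82$
$y{\left(v \right)} = 6 + v^{2}$ ($y{\left(v \right)} = v v + 6 = v^{2} + 6 = 6 + v^{2}$)
$\frac{1}{y{\left(c \right)} + V{\left(-79,-88 \right)}} = \frac{1}{\left(6 + \left(-82\right)^{2}\right) - 79 \left(7 - 79\right)} = \frac{1}{\left(6 + 6724\right) - -5688} = \frac{1}{6730 + 5688} = \frac{1}{12418}$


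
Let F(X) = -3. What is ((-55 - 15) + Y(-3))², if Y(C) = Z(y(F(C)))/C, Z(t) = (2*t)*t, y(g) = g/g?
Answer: 44944/9 ≈ 4993.8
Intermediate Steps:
y(g) = 1
Z(t) = 2*t²
Y(C) = 2/C (Y(C) = (2*1²)/C = (2*1)/C = 2/C)
((-55 - 15) + Y(-3))² = ((-55 - 15) + 2/(-3))² = (-70 + 2*(-⅓))² = (-70 - ⅔)² = (-212/3)² = 44944/9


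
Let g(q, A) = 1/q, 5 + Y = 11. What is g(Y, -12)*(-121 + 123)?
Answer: 1/3 ≈ 0.33333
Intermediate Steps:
Y = 6 (Y = -5 + 11 = 6)
g(Y, -12)*(-121 + 123) = (-121 + 123)/6 = (1/6)*2 = 1/3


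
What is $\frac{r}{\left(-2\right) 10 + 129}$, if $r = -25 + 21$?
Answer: $- \frac{4}{109} \approx -0.036697$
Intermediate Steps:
$r = -4$
$\frac{r}{\left(-2\right) 10 + 129} = \frac{1}{\left(-2\right) 10 + 129} \left(-4\right) = \frac{1}{-20 + 129} \left(-4\right) = \frac{1}{109} \left(-4\right) = - \frac{4}{109}$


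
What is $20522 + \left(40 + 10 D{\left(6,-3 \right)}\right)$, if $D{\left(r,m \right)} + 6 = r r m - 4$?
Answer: $19382$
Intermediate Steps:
$D{\left(r,m \right)} = -10 + m r^{2}$ ($D{\left(r,m \right)} = -6 + \left(r r m - 4\right) = -6 + \left(r^{2} m - 4\right) = -6 + \left(m r^{2} - 4\right) = -6 + \left(-4 + m r^{2}\right) = -10 + m r^{2}$)
$20522 + \left(40 + 10 D{\left(6,-3 \right)}\right) = 20522 + \left(40 + 10 \left(-10 - 3 \cdot 6^{2}\right)\right) = 20522 + \left(40 + 10 \left(-10 - 108\right)\right) = 20522 + \left(40 + 10 \left(-118\right)\right) = 20522 + \left(40 - 1180\right) = 20522 - 1140 = 19382$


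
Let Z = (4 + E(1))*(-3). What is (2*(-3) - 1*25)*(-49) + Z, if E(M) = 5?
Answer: 1492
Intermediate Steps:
Z = -27 (Z = (4 + 5)*(-3) = 9*(-3) = -27)
(2*(-3) - 1*25)*(-49) + Z = (2*(-3) - 1*25)*(-49) - 27 = (-6 - 25)*(-49) - 27 = -31*(-49) - 27 = 1519 - 27 = 1492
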